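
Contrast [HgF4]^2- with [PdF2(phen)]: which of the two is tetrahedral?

For [HgF4]^2-: Ligand charges: each fluoride is −1. With an overall charge of −2 the mercury centre must be in the +2 oxidation state. Hg sits in group 12, so the d-electron count is 12 − 2 = 10. A d¹⁰ ion has no crystal-field stabilisation preference between square planar and tetrahedral, so four ligands adopt the sterically favoured tetrahedral geometry. → tetrahedral.
For [PdF2(phen)]: Each fluoride is −1; 1,10-phenanthroline is neutral; balancing the 0 overall charge requires Pd(II). Group 10 minus oxidation state 2 gives a d⁸ configuration. A 4d d⁸ ion has a large crystal-field splitting; square planar leaves the high-energy d_{x²−y²} orbital empty and maximises CFSE. → square planar.

[HgF4]^2-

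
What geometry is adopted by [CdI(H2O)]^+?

Ligand charges: each iodide is −1; water is neutral. With an overall charge of +1 the cadmium centre must be in the +2 oxidation state.
Cd sits in group 12, so the d-electron count is 12 − 2 = 10.
With 2 monodentate ligands the coordination number is 2.
A d¹⁰ ion with only two ligands adopts a linear arrangement (sp hybridisation; no CFSE preference).

linear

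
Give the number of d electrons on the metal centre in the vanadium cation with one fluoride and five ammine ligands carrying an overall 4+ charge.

Ligand charges: each fluoride is −1; ammonia is neutral. With an overall charge of +4 the vanadium centre must be in the +5 oxidation state.
Group 5 minus oxidation state 5 gives a d⁰ configuration.

d0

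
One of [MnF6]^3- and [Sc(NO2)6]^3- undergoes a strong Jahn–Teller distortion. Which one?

[MnF6]^3-: Summing ligand charges against the −3 overall charge gives an oxidation state of +3 for manganese. Mn sits in group 7, so the d-electron count is 7 − 3 = 4. Fluoride is a weak-field ligand for a first-row metal, so the complex is high-spin. The t₂g³e_g¹ (high-spin) configuration has an unevenly filled e_g set; the Jahn–Teller theorem predicts a tetragonal distortion (typically axial elongation) to lift the degeneracy.
[Sc(NO2)6]^3-: Ligand charges: each nitro (N-bound nitrite) is −1. With an overall charge of −3 the scandium centre must be in the +3 oxidation state. Sc sits in group 3, so the d-electron count is 3 − 3 = 0. The d⁰ configuration leaves the e_g set evenly filled (or empty) — no strong Jahn–Teller driving force.

[MnF6]^3-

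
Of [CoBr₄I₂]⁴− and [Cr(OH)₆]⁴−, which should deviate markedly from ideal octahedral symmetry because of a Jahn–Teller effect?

[CoBr₄I₂]⁴−: Summing ligand charges against the −4 overall charge gives an oxidation state of +2 for cobalt. Cobalt is a group-9 element; Co(II) is therefore d⁷. Bromide and iodide are weak-field ligands for a first-row metal, so the complex is high-spin. The d⁷ configuration leaves the e_g set evenly filled (or empty) — no strong Jahn–Teller driving force.
[Cr(OH)₆]⁴−: Summing ligand charges against the −4 overall charge gives an oxidation state of +2 for chromium. Chromium is a group-6 element; Cr(II) is therefore d⁴. Hydroxide is a weak-field ligand for a first-row metal, so the complex is high-spin. The t₂g³e_g¹ (high-spin) configuration has an unevenly filled e_g set; the Jahn–Teller theorem predicts a tetragonal distortion (typically axial elongation) to lift the degeneracy.

[Cr(OH)₆]⁴−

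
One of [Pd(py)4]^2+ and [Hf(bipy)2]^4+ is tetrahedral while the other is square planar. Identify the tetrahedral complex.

[Hf(bipy)2]^4+

For [Pd(py)4]^2+: Summing ligand charges against the +2 overall charge gives an oxidation state of +2 for palladium. Pd sits in group 10, so the d-electron count is 10 − 2 = 8. A 4d d⁸ ion has a large crystal-field splitting; square planar leaves the high-energy d_{x²−y²} orbital empty and maximises CFSE. → square planar.
For [Hf(bipy)2]^4+: Ligand charges: 2,2′-bipyridine is neutral. With an overall charge of +4 the hafnium centre must be in the +4 oxidation state. Hf sits in group 4, so the d-electron count is 4 − 4 = 0. A d⁰ ion has no crystal-field stabilisation preference between square planar and tetrahedral, so four ligands adopt the sterically favoured tetrahedral geometry. → tetrahedral.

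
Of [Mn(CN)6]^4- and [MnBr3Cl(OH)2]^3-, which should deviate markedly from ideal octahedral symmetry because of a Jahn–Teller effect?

[Mn(CN)6]^4-: Ligand charges: each cyanide is −1. With an overall charge of −4 the manganese centre must be in the +2 oxidation state. Manganese is a group-7 element; Mn(II) is therefore d⁵. Cyanide is a strong-field ligand (high in the spectrochemical series) for a first-row metal, so the complex is low-spin. The d⁵ configuration leaves the e_g set evenly filled (or empty) — no strong Jahn–Teller driving force.
[MnBr3Cl(OH)2]^3-: Each bromide is −1; each chloride is −1; each hydroxide is −1; balancing the −3 overall charge requires Mn(III). Mn sits in group 7, so the d-electron count is 7 − 3 = 4. Bromide, chloride, and hydroxide are weak-field ligands for a first-row metal, so the complex is high-spin. The t₂g³e_g¹ (high-spin) configuration has an unevenly filled e_g set; the Jahn–Teller theorem predicts a tetragonal distortion (typically axial elongation) to lift the degeneracy.

[MnBr3Cl(OH)2]^3-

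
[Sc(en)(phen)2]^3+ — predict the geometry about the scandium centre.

octahedral

Ethylenediamine is neutral; 1,10-phenanthroline is neutral; balancing the +3 overall charge requires Sc(III).
Scandium is a group-3 element; Sc(III) is therefore d⁰.
Counting donor atoms: 1×ethylenediamine (bidentate) → 2 donors; 2×1,10-phenanthroline (bidentate) → 4 donors. Coordination number = 6.
Six donors around a single metal centre give an octahedral coordination sphere.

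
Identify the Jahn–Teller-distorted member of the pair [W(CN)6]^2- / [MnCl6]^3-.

[MnCl6]^3-

[W(CN)6]^2-: Summing ligand charges against the −2 overall charge gives an oxidation state of +4 for tungsten. W sits in group 6, so the d-electron count is 6 − 4 = 2. The d² configuration leaves the e_g set evenly filled (or empty) — no strong Jahn–Teller driving force.
[MnCl6]^3-: Ligand charges: each chloride is −1. With an overall charge of −3 the manganese centre must be in the +3 oxidation state. Manganese is a group-7 element; Mn(III) is therefore d⁴. Chloride is a weak-field ligand for a first-row metal, so the complex is high-spin. The t₂g³e_g¹ (high-spin) configuration has an unevenly filled e_g set; the Jahn–Teller theorem predicts a tetragonal distortion (typically axial elongation) to lift the degeneracy.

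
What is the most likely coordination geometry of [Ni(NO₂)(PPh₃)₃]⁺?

Ligand charges: each nitro (N-bound nitrite) is −1; triphenylphosphine is neutral. With an overall charge of +1 the nickel centre must be in the +2 oxidation state.
Nickel is a group-10 element; Ni(II) is therefore d⁸.
With 4 monodentate ligands the coordination number is 4.
Nitro (N-bound nitrite) and triphenylphosphine are strong-field ligands (high in the spectrochemical series).
A 3d d⁸ ion with strong-field ligands gains enough CFSE to favour square planar over tetrahedral.

square planar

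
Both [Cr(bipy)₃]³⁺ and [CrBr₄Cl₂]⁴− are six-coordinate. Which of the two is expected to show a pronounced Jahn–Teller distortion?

[CrBr₄Cl₂]⁴−

[Cr(bipy)₃]³⁺: Summing ligand charges against the +3 overall charge gives an oxidation state of +3 for chromium. Chromium is a group-6 element; Cr(III) is therefore d³. The d³ configuration leaves the e_g set evenly filled (or empty) — no strong Jahn–Teller driving force.
[CrBr₄Cl₂]⁴−: Summing ligand charges against the −4 overall charge gives an oxidation state of +2 for chromium. Chromium is a group-6 element; Cr(II) is therefore d⁴. Bromide and chloride are weak-field ligands for a first-row metal, so the complex is high-spin. The t₂g³e_g¹ (high-spin) configuration has an unevenly filled e_g set; the Jahn–Teller theorem predicts a tetragonal distortion (typically axial elongation) to lift the degeneracy.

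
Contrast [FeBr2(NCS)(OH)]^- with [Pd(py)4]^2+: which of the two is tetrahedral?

For [FeBr2(NCS)(OH)]^-: Ligand charges: each bromide is −1; each isothiocyanate is −1; each hydroxide is −1. With an overall charge of −1 the iron centre must be in the +3 oxidation state. Iron is a group-8 element; Fe(III) is therefore d⁵. A high-spin d⁵ ion has zero CFSE in either geometry, so four ligands adopt the sterically favoured tetrahedral geometry. → tetrahedral.
For [Pd(py)4]^2+: Ligand charges: pyridine is neutral. With an overall charge of +2 the palladium centre must be in the +2 oxidation state. Pd sits in group 10, so the d-electron count is 10 − 2 = 8. A 4d d⁸ ion has a large crystal-field splitting; square planar leaves the high-energy d_{x²−y²} orbital empty and maximises CFSE. → square planar.

[FeBr2(NCS)(OH)]^-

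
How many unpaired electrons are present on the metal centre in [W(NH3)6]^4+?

2 unpaired electrons

Ammonia is neutral; balancing the +4 overall charge requires W(IV).
Group 6 minus oxidation state 4 gives a d² configuration.
In an octahedral field the d² configuration is t₂g²e_g⁰ (only one arrangement possible), giving 2 unpaired electrons.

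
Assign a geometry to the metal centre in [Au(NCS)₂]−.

Ligand charges: each isothiocyanate is −1. With an overall charge of −1 the gold centre must be in the +1 oxidation state.
Group 11 minus oxidation state 1 gives a d¹⁰ configuration.
With 2 monodentate ligands the coordination number is 2.
A d¹⁰ ion with only two ligands adopts a linear arrangement (sp hybridisation; no CFSE preference).

linear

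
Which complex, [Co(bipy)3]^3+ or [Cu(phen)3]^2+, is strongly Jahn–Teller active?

[Co(bipy)3]^3+: 2,2′-bipyridine is neutral; balancing the +3 overall charge requires Co(III). Co sits in group 9, so the d-electron count is 9 − 3 = 6. Co(III) has an exceptionally large octahedral splitting and is low-spin with essentially every ligand except fluoride. The d⁶ configuration leaves the e_g set evenly filled (or empty) — no strong Jahn–Teller driving force.
[Cu(phen)3]^2+: 1,10-phenanthroline is neutral; balancing the +2 overall charge requires Cu(II). Copper is a group-11 element; Cu(II) is therefore d⁹. The t₂g⁶e_g³ configuration has an unevenly filled e_g set; the Jahn–Teller theorem predicts a tetragonal distortion (typically axial elongation) to lift the degeneracy.

[Cu(phen)3]^2+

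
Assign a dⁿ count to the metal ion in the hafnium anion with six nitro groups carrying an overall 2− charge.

d0

Each nitro (N-bound nitrite) is −1; balancing the −2 overall charge requires Hf(IV).
Hafnium is a group-4 element; Hf(IV) is therefore d⁰.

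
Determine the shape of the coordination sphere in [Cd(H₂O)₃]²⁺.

trigonal planar

Summing ligand charges against the +2 overall charge gives an oxidation state of +2 for cadmium.
Group 12 minus oxidation state 2 gives a d¹⁰ configuration.
Coordination number: 3.
Three ligands around a d¹⁰ centre minimise repulsion in a trigonal-planar arrangement.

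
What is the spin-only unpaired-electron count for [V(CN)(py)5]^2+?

Ligand charges: each cyanide is −1; pyridine is neutral. With an overall charge of +2 the vanadium centre must be in the +3 oxidation state.
V sits in group 5, so the d-electron count is 5 − 3 = 2.
In an octahedral field the d² configuration is t₂g²e_g⁰ (only one arrangement possible), giving 2 unpaired electrons.

2 unpaired electrons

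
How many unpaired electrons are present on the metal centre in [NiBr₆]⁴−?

2

Summing ligand charges against the −4 overall charge gives an oxidation state of +2 for nickel.
Group 10 minus oxidation state 2 gives a d⁸ configuration.
In an octahedral field the d⁸ configuration is t₂g⁶e_g² (only one arrangement possible), giving 2 unpaired electrons.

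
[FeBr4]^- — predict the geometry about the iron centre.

tetrahedral

Each bromide is −1; balancing the −1 overall charge requires Fe(III).
Group 8 minus oxidation state 3 gives a d⁵ configuration.
Coordination number: 4.
Bromide is a weak-field ligand.
A high-spin d⁵ ion has zero CFSE in either geometry, so four ligands adopt the sterically favoured tetrahedral geometry.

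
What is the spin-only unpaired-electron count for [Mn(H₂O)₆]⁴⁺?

3 unpaired electrons

Ligand charges: water is neutral. With an overall charge of +4 the manganese centre must be in the +4 oxidation state.
Manganese is a group-7 element; Mn(IV) is therefore d³.
In an octahedral field the d³ configuration is t₂g³e_g⁰ (only one arrangement possible), giving 3 unpaired electrons.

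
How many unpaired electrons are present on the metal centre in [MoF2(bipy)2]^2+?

2

Each fluoride is −1; 2,2′-bipyridine is neutral; balancing the +2 overall charge requires Mo(IV).
Group 6 minus oxidation state 4 gives a d² configuration.
Counting donor atoms: 2×fluoride (monodentate) → 2 donors; 2×2,2′-bipyridine (bidentate) → 4 donors. Coordination number = 6.
In an octahedral field the d² configuration is t₂g²e_g⁰ (only one arrangement possible), giving 2 unpaired electrons.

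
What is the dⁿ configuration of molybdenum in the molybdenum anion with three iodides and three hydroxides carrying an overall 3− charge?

Ligand charges: each iodide is −1; each hydroxide is −1. With an overall charge of −3 the molybdenum centre must be in the +3 oxidation state.
Mo sits in group 6, so the d-electron count is 6 − 3 = 3.

d³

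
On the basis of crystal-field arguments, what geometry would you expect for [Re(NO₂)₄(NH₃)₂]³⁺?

Ligand charges: each nitro (N-bound nitrite) is −1; ammonia is neutral. With an overall charge of +3 the rhenium centre must be in the +7 oxidation state.
Rhenium is a group-7 element; Re(VII) is therefore d⁰.
Coordination number: 6.
Six donors around a single metal centre give an octahedral coordination sphere.

octahedral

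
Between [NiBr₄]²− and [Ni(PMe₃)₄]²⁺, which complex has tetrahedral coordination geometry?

For [NiBr₄]²−: Ligand charges: each bromide is −1. With an overall charge of −2 the nickel centre must be in the +2 oxidation state. Group 10 minus oxidation state 2 gives a d⁸ configuration. Bromide is a weak-field ligand. With weak-field ligands the CFSE gain from square planar is small, so a 3d d⁸ ion takes the sterically preferred tetrahedral geometry. → tetrahedral.
For [Ni(PMe₃)₄]²⁺: Summing ligand charges against the +2 overall charge gives an oxidation state of +2 for nickel. Nickel is a group-10 element; Ni(II) is therefore d⁸. Trimethylphosphine is a strong-field ligand (high in the spectrochemical series). A 3d d⁸ ion with strong-field ligands gains enough CFSE to favour square planar over tetrahedral. → square planar.

[NiBr₄]²−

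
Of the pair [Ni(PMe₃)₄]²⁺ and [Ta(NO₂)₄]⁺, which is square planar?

For [Ni(PMe₃)₄]²⁺: Trimethylphosphine is neutral; balancing the +2 overall charge requires Ni(II). Ni sits in group 10, so the d-electron count is 10 − 2 = 8. Trimethylphosphine is a strong-field ligand (high in the spectrochemical series). A 3d d⁸ ion with strong-field ligands gains enough CFSE to favour square planar over tetrahedral. → square planar.
For [Ta(NO₂)₄]⁺: Ligand charges: each nitro (N-bound nitrite) is −1. With an overall charge of +1 the tantalum centre must be in the +5 oxidation state. Ta sits in group 5, so the d-electron count is 5 − 5 = 0. A d⁰ ion has no crystal-field stabilisation preference between square planar and tetrahedral, so four ligands adopt the sterically favoured tetrahedral geometry. → tetrahedral.

[Ni(PMe₃)₄]²⁺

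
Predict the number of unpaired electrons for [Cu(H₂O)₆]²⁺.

Water is neutral; balancing the +2 overall charge requires Cu(II).
Copper is a group-11 element; Cu(II) is therefore d⁹.
In an octahedral field the d⁹ configuration is t₂g⁶e_g³ (only one arrangement possible), giving 1 unpaired electron.

1 unpaired electron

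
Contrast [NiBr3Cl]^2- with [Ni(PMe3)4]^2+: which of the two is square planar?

For [NiBr3Cl]^2-: Ligand charges: each bromide is −1; each chloride is −1. With an overall charge of −2 the nickel centre must be in the +2 oxidation state. Ni sits in group 10, so the d-electron count is 10 − 2 = 8. Bromide and chloride are weak-field ligands. With weak-field ligands the CFSE gain from square planar is small, so a 3d d⁸ ion takes the sterically preferred tetrahedral geometry. → tetrahedral.
For [Ni(PMe3)4]^2+: Trimethylphosphine is neutral; balancing the +2 overall charge requires Ni(II). Nickel is a group-10 element; Ni(II) is therefore d⁸. Trimethylphosphine is a strong-field ligand (high in the spectrochemical series). A 3d d⁸ ion with strong-field ligands gains enough CFSE to favour square planar over tetrahedral. → square planar.

[Ni(PMe3)4]^2+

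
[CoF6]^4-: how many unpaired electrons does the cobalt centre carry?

3 unpaired electrons

Summing ligand charges against the −4 overall charge gives an oxidation state of +2 for cobalt.
Cobalt is a group-9 element; Co(II) is therefore d⁷.
The spin state decides the count: Fluoride is a weak-field ligand for a first-row metal, so the complex is high-spin.
An octahedral high-spin d⁷ ion is t₂g⁵e_g², giving 3 unpaired electrons.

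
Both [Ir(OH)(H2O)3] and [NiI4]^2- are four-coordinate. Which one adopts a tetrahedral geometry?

For [Ir(OH)(H2O)3]: Summing ligand charges against the 0 overall charge gives an oxidation state of +1 for iridium. Group 9 minus oxidation state 1 gives a d⁸ configuration. A 5d d⁸ ion has a large crystal-field splitting; square planar leaves the high-energy d_{x²−y²} orbital empty and maximises CFSE. → square planar.
For [NiI4]^2-: Each iodide is −1; balancing the −2 overall charge requires Ni(II). Group 10 minus oxidation state 2 gives a d⁸ configuration. Iodide is a weak-field ligand. With weak-field ligands the CFSE gain from square planar is small, so a 3d d⁸ ion takes the sterically preferred tetrahedral geometry. → tetrahedral.

[NiI4]^2-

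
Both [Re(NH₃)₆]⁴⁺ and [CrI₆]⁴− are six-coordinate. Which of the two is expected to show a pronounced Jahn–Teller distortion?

[Re(NH₃)₆]⁴⁺: Ligand charges: ammonia is neutral. With an overall charge of +4 the rhenium centre must be in the +4 oxidation state. Group 7 minus oxidation state 4 gives a d³ configuration. The d³ configuration leaves the e_g set evenly filled (or empty) — no strong Jahn–Teller driving force.
[CrI₆]⁴−: Ligand charges: each iodide is −1. With an overall charge of −4 the chromium centre must be in the +2 oxidation state. Cr sits in group 6, so the d-electron count is 6 − 2 = 4. Iodide is a weak-field ligand for a first-row metal, so the complex is high-spin. The t₂g³e_g¹ (high-spin) configuration has an unevenly filled e_g set; the Jahn–Teller theorem predicts a tetragonal distortion (typically axial elongation) to lift the degeneracy.

[CrI₆]⁴−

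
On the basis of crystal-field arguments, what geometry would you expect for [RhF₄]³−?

Summing ligand charges against the −3 overall charge gives an oxidation state of +1 for rhodium.
Rhodium is a group-9 element; Rh(I) is therefore d⁸.
With 4 monodentate ligands the coordination number is 4.
A 4d d⁸ ion has a large crystal-field splitting; square planar leaves the high-energy d_{x²−y²} orbital empty and maximises CFSE.

square planar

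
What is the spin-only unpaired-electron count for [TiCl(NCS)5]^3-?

Summing ligand charges against the −3 overall charge gives an oxidation state of +3 for titanium.
Group 4 minus oxidation state 3 gives a d¹ configuration.
In an octahedral field the d¹ configuration is t₂g¹e_g⁰ (only one arrangement possible), giving 1 unpaired electron.

1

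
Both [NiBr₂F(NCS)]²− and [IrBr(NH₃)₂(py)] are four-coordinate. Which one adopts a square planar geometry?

For [NiBr₂F(NCS)]²−: Each bromide is −1; each fluoride is −1; each isothiocyanate is −1; balancing the −2 overall charge requires Ni(II). Ni sits in group 10, so the d-electron count is 10 − 2 = 8. Bromide, fluoride, and isothiocyanate are weak-field ligands. With weak-field ligands the CFSE gain from square planar is small, so a 3d d⁸ ion takes the sterically preferred tetrahedral geometry. → tetrahedral.
For [IrBr(NH₃)₂(py)]: Each bromide is −1; ammonia is neutral; pyridine is neutral; balancing the 0 overall charge requires Ir(I). Iridium is a group-9 element; Ir(I) is therefore d⁸. A 5d d⁸ ion has a large crystal-field splitting; square planar leaves the high-energy d_{x²−y²} orbital empty and maximises CFSE. → square planar.

[IrBr(NH₃)₂(py)]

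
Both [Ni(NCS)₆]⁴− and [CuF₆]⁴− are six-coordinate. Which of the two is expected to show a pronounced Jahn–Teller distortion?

[CuF₆]⁴−

[Ni(NCS)₆]⁴−: Summing ligand charges against the −4 overall charge gives an oxidation state of +2 for nickel. Group 10 minus oxidation state 2 gives a d⁸ configuration. The d⁸ configuration leaves the e_g set evenly filled (or empty) — no strong Jahn–Teller driving force.
[CuF₆]⁴−: Ligand charges: each fluoride is −1. With an overall charge of −4 the copper centre must be in the +2 oxidation state. Copper is a group-11 element; Cu(II) is therefore d⁹. The t₂g⁶e_g³ configuration has an unevenly filled e_g set; the Jahn–Teller theorem predicts a tetragonal distortion (typically axial elongation) to lift the degeneracy.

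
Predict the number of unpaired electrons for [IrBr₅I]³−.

Each bromide is −1; each iodide is −1; balancing the −3 overall charge requires Ir(III).
Iridium is a group-9 element; Ir(III) is therefore d⁶.
The spin state decides the count: a 5d ion has a large Δₒ and is invariably low-spin.
An octahedral low-spin d⁶ ion is t₂g⁶e_g⁰, giving 0 unpaired electrons.

0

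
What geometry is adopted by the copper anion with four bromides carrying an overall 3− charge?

Ligand charges: each bromide is −1. With an overall charge of −3 the copper centre must be in the +1 oxidation state.
Copper is a group-11 element; Cu(I) is therefore d¹⁰.
With 4 monodentate ligands the coordination number is 4.
A d¹⁰ ion has no crystal-field stabilisation preference between square planar and tetrahedral, so four ligands adopt the sterically favoured tetrahedral geometry.

tetrahedral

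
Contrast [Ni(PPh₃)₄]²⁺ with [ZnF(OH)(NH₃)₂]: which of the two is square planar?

For [Ni(PPh₃)₄]²⁺: Ligand charges: triphenylphosphine is neutral. With an overall charge of +2 the nickel centre must be in the +2 oxidation state. Ni sits in group 10, so the d-electron count is 10 − 2 = 8. Triphenylphosphine is a strong-field ligand (high in the spectrochemical series). A 3d d⁸ ion with strong-field ligands gains enough CFSE to favour square planar over tetrahedral. → square planar.
For [ZnF(OH)(NH₃)₂]: Each fluoride is −1; each hydroxide is −1; ammonia is neutral; balancing the 0 overall charge requires Zn(II). Zinc is a group-12 element; Zn(II) is therefore d¹⁰. A d¹⁰ ion has no crystal-field stabilisation preference between square planar and tetrahedral, so four ligands adopt the sterically favoured tetrahedral geometry. → tetrahedral.

[Ni(PPh₃)₄]²⁺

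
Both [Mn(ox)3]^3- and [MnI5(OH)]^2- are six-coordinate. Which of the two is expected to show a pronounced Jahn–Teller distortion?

[Mn(ox)3]^3-

[Mn(ox)3]^3-: Each oxalate is −2; balancing the −3 overall charge requires Mn(III). Manganese is a group-7 element; Mn(III) is therefore d⁴. Oxalate is a weak-field ligand for a first-row metal, so the complex is high-spin. The t₂g³e_g¹ (high-spin) configuration has an unevenly filled e_g set; the Jahn–Teller theorem predicts a tetragonal distortion (typically axial elongation) to lift the degeneracy.
[MnI5(OH)]^2-: Ligand charges: each iodide is −1; each hydroxide is −1. With an overall charge of −2 the manganese centre must be in the +4 oxidation state. Mn sits in group 7, so the d-electron count is 7 − 4 = 3. The d³ configuration leaves the e_g set evenly filled (or empty) — no strong Jahn–Teller driving force.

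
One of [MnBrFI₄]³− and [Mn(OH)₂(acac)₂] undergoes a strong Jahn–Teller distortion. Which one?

[MnBrFI₄]³−: Summing ligand charges against the −3 overall charge gives an oxidation state of +3 for manganese. Mn sits in group 7, so the d-electron count is 7 − 3 = 4. Bromide, fluoride, and iodide are weak-field ligands for a first-row metal, so the complex is high-spin. The t₂g³e_g¹ (high-spin) configuration has an unevenly filled e_g set; the Jahn–Teller theorem predicts a tetragonal distortion (typically axial elongation) to lift the degeneracy.
[Mn(OH)₂(acac)₂]: Ligand charges: each hydroxide is −1; each acetylacetonate is −1. With an overall charge of 0 the manganese centre must be in the +4 oxidation state. Mn sits in group 7, so the d-electron count is 7 − 4 = 3. The d³ configuration leaves the e_g set evenly filled (or empty) — no strong Jahn–Teller driving force.

[MnBrFI₄]³−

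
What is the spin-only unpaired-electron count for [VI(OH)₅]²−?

1 unpaired electron

Summing ligand charges against the −2 overall charge gives an oxidation state of +4 for vanadium.
Vanadium is a group-5 element; V(IV) is therefore d¹.
In an octahedral field the d¹ configuration is t₂g¹e_g⁰ (only one arrangement possible), giving 1 unpaired electron.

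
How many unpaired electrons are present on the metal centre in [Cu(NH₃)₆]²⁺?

1 unpaired electron

Summing ligand charges against the +2 overall charge gives an oxidation state of +2 for copper.
Group 11 minus oxidation state 2 gives a d⁹ configuration.
In an octahedral field the d⁹ configuration is t₂g⁶e_g³ (only one arrangement possible), giving 1 unpaired electron.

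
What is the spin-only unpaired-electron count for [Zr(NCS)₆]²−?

Each isothiocyanate is −1; balancing the −2 overall charge requires Zr(IV).
Zr sits in group 4, so the d-electron count is 4 − 4 = 0.
In an octahedral field the d⁰ configuration is t₂g⁰e_g⁰, giving 0 unpaired electrons.

0 unpaired electrons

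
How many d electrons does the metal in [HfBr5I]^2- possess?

d0

Each bromide is −1; each iodide is −1; balancing the −2 overall charge requires Hf(IV).
Hafnium is a group-4 element; Hf(IV) is therefore d⁰.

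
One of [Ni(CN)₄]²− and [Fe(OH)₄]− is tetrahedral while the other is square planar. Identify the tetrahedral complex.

For [Ni(CN)₄]²−: Each cyanide is −1; balancing the −2 overall charge requires Ni(II). Ni sits in group 10, so the d-electron count is 10 − 2 = 8. Cyanide is a strong-field ligand (high in the spectrochemical series). A 3d d⁸ ion with strong-field ligands gains enough CFSE to favour square planar over tetrahedral. → square planar.
For [Fe(OH)₄]−: Summing ligand charges against the −1 overall charge gives an oxidation state of +3 for iron. Iron is a group-8 element; Fe(III) is therefore d⁵. A high-spin d⁵ ion has zero CFSE in either geometry, so four ligands adopt the sterically favoured tetrahedral geometry. → tetrahedral.

[Fe(OH)₄]−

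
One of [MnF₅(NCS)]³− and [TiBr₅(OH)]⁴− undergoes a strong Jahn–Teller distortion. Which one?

[MnF₅(NCS)]³−

[MnF₅(NCS)]³−: Summing ligand charges against the −3 overall charge gives an oxidation state of +3 for manganese. Manganese is a group-7 element; Mn(III) is therefore d⁴. Fluoride and isothiocyanate are weak-field ligands for a first-row metal, so the complex is high-spin. The t₂g³e_g¹ (high-spin) configuration has an unevenly filled e_g set; the Jahn–Teller theorem predicts a tetragonal distortion (typically axial elongation) to lift the degeneracy.
[TiBr₅(OH)]⁴−: Summing ligand charges against the −4 overall charge gives an oxidation state of +2 for titanium. Titanium is a group-4 element; Ti(II) is therefore d². The d² configuration leaves the e_g set evenly filled (or empty) — no strong Jahn–Teller driving force.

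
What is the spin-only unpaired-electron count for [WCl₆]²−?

Summing ligand charges against the −2 overall charge gives an oxidation state of +4 for tungsten.
Tungsten is a group-6 element; W(IV) is therefore d².
In an octahedral field the d² configuration is t₂g²e_g⁰ (only one arrangement possible), giving 2 unpaired electrons.

2 unpaired electrons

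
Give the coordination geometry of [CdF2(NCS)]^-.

Ligand charges: each fluoride is −1; each isothiocyanate is −1. With an overall charge of −1 the cadmium centre must be in the +2 oxidation state.
Group 12 minus oxidation state 2 gives a d¹⁰ configuration.
Coordination number: 3.
Three ligands around a d¹⁰ centre minimise repulsion in a trigonal-planar arrangement.

trigonal planar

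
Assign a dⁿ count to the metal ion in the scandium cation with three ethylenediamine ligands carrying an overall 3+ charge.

d⁰

Ethylenediamine is neutral; balancing the +3 overall charge requires Sc(III).
Scandium is a group-3 element; Sc(III) is therefore d⁰.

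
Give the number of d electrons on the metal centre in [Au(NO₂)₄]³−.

d10

Ligand charges: each nitro (N-bound nitrite) is −1. With an overall charge of −3 the gold centre must be in the +1 oxidation state.
Au sits in group 11, so the d-electron count is 11 − 1 = 10.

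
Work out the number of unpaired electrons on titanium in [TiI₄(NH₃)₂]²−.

Summing ligand charges against the −2 overall charge gives an oxidation state of +2 for titanium.
Titanium is a group-4 element; Ti(II) is therefore d².
In an octahedral field the d² configuration is t₂g²e_g⁰ (only one arrangement possible), giving 2 unpaired electrons.

2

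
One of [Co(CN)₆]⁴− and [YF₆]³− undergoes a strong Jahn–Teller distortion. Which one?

[Co(CN)₆]⁴−

[Co(CN)₆]⁴−: Summing ligand charges against the −4 overall charge gives an oxidation state of +2 for cobalt. Co sits in group 9, so the d-electron count is 9 − 2 = 7. Cyanide is a strong-field ligand (high in the spectrochemical series) for a first-row metal, so the complex is low-spin. The t₂g⁶e_g¹ (low-spin) configuration has an unevenly filled e_g set; the Jahn–Teller theorem predicts a tetragonal distortion (typically axial elongation) to lift the degeneracy.
[YF₆]³−: Summing ligand charges against the −3 overall charge gives an oxidation state of +3 for yttrium. Group 3 minus oxidation state 3 gives a d⁰ configuration. The d⁰ configuration leaves the e_g set evenly filled (or empty) — no strong Jahn–Teller driving force.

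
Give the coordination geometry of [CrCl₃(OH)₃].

Summing ligand charges against the 0 overall charge gives an oxidation state of +6 for chromium.
Cr sits in group 6, so the d-electron count is 6 − 6 = 0.
With 6 monodentate ligands the coordination number is 6.
Six donors around a single metal centre give an octahedral coordination sphere.

octahedral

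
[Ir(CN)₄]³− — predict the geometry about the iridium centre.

Summing ligand charges against the −3 overall charge gives an oxidation state of +1 for iridium.
Ir sits in group 9, so the d-electron count is 9 − 1 = 8.
Coordination number: 4.
A 5d d⁸ ion has a large crystal-field splitting; square planar leaves the high-energy d_{x²−y²} orbital empty and maximises CFSE.

square planar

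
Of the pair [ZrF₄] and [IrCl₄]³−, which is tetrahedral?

[ZrF₄]

For [ZrF₄]: Each fluoride is −1; balancing the 0 overall charge requires Zr(IV). Group 4 minus oxidation state 4 gives a d⁰ configuration. A d⁰ ion has no crystal-field stabilisation preference between square planar and tetrahedral, so four ligands adopt the sterically favoured tetrahedral geometry. → tetrahedral.
For [IrCl₄]³−: Each chloride is −1; balancing the −3 overall charge requires Ir(I). Group 9 minus oxidation state 1 gives a d⁸ configuration. A 5d d⁸ ion has a large crystal-field splitting; square planar leaves the high-energy d_{x²−y²} orbital empty and maximises CFSE. → square planar.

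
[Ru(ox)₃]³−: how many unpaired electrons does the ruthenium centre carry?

1 unpaired electron

Each oxalate is −2; balancing the −3 overall charge requires Ru(III).
Ru sits in group 8, so the d-electron count is 8 − 3 = 5.
Counting donor atoms: 3×oxalate (bidentate) → 6 donors. Coordination number = 6.
The spin state decides the count: a 4d ion has a large Δₒ and is invariably low-spin.
An octahedral low-spin d⁵ ion is t₂g⁵e_g⁰, giving 1 unpaired electron.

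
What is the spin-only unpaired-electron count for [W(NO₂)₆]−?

1 unpaired electron

Each nitro (N-bound nitrite) is −1; balancing the −1 overall charge requires W(V).
Group 6 minus oxidation state 5 gives a d¹ configuration.
In an octahedral field the d¹ configuration is t₂g¹e_g⁰ (only one arrangement possible), giving 1 unpaired electron.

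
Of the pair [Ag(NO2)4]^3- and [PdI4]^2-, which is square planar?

[PdI4]^2-

For [Ag(NO2)4]^3-: Summing ligand charges against the −3 overall charge gives an oxidation state of +1 for silver. Silver is a group-11 element; Ag(I) is therefore d¹⁰. A d¹⁰ ion has no crystal-field stabilisation preference between square planar and tetrahedral, so four ligands adopt the sterically favoured tetrahedral geometry. → tetrahedral.
For [PdI4]^2-: Ligand charges: each iodide is −1. With an overall charge of −2 the palladium centre must be in the +2 oxidation state. Pd sits in group 10, so the d-electron count is 10 − 2 = 8. A 4d d⁸ ion has a large crystal-field splitting; square planar leaves the high-energy d_{x²−y²} orbital empty and maximises CFSE. → square planar.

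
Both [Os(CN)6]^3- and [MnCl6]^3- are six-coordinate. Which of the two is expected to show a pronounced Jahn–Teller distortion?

[MnCl6]^3-

[Os(CN)6]^3-: Each cyanide is −1; balancing the −3 overall charge requires Os(III). Os sits in group 8, so the d-electron count is 8 − 3 = 5. A 5d ion has a large Δₒ and is invariably low-spin. The d⁵ configuration leaves the e_g set evenly filled (or empty) — no strong Jahn–Teller driving force.
[MnCl6]^3-: Summing ligand charges against the −3 overall charge gives an oxidation state of +3 for manganese. Manganese is a group-7 element; Mn(III) is therefore d⁴. Chloride is a weak-field ligand for a first-row metal, so the complex is high-spin. The t₂g³e_g¹ (high-spin) configuration has an unevenly filled e_g set; the Jahn–Teller theorem predicts a tetragonal distortion (typically axial elongation) to lift the degeneracy.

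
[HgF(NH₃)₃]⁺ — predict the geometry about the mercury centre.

tetrahedral

Each fluoride is −1; ammonia is neutral; balancing the +1 overall charge requires Hg(II).
Mercury is a group-12 element; Hg(II) is therefore d¹⁰.
With 4 monodentate ligands the coordination number is 4.
A d¹⁰ ion has no crystal-field stabilisation preference between square planar and tetrahedral, so four ligands adopt the sterically favoured tetrahedral geometry.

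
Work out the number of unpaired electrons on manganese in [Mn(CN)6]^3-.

Ligand charges: each cyanide is −1. With an overall charge of −3 the manganese centre must be in the +3 oxidation state.
Group 7 minus oxidation state 3 gives a d⁴ configuration.
The spin state decides the count: Cyanide is a strong-field ligand (high in the spectrochemical series) for a first-row metal, so the complex is low-spin.
An octahedral low-spin d⁴ ion is t₂g⁴e_g⁰, giving 2 unpaired electrons.

2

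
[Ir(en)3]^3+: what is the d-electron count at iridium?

Ethylenediamine is neutral; balancing the +3 overall charge requires Ir(III).
Ir sits in group 9, so the d-electron count is 9 − 3 = 6.

d6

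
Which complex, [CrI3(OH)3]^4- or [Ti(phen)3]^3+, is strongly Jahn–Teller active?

[CrI3(OH)3]^4-: Each iodide is −1; each hydroxide is −1; balancing the −4 overall charge requires Cr(II). Group 6 minus oxidation state 2 gives a d⁴ configuration. Hydroxide and iodide are weak-field ligands for a first-row metal, so the complex is high-spin. The t₂g³e_g¹ (high-spin) configuration has an unevenly filled e_g set; the Jahn–Teller theorem predicts a tetragonal distortion (typically axial elongation) to lift the degeneracy.
[Ti(phen)3]^3+: 1,10-phenanthroline is neutral; balancing the +3 overall charge requires Ti(III). Ti sits in group 4, so the d-electron count is 4 − 3 = 1. The d¹ configuration leaves the e_g set evenly filled (or empty) — no strong Jahn–Teller driving force.

[CrI3(OH)3]^4-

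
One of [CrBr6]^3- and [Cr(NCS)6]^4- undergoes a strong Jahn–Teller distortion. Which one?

[CrBr6]^3-: Each bromide is −1; balancing the −3 overall charge requires Cr(III). Cr sits in group 6, so the d-electron count is 6 − 3 = 3. The d³ configuration leaves the e_g set evenly filled (or empty) — no strong Jahn–Teller driving force.
[Cr(NCS)6]^4-: Summing ligand charges against the −4 overall charge gives an oxidation state of +2 for chromium. Group 6 minus oxidation state 2 gives a d⁴ configuration. Isothiocyanate is a weak-field ligand for a first-row metal, so the complex is high-spin. The t₂g³e_g¹ (high-spin) configuration has an unevenly filled e_g set; the Jahn–Teller theorem predicts a tetragonal distortion (typically axial elongation) to lift the degeneracy.

[Cr(NCS)6]^4-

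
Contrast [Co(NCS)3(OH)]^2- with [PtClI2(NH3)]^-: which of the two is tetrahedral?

[Co(NCS)3(OH)]^2-

For [Co(NCS)3(OH)]^2-: Summing ligand charges against the −2 overall charge gives an oxidation state of +2 for cobalt. Group 9 minus oxidation state 2 gives a d⁷ configuration. For a high-spin 3d d⁷ ion with weak-field ligands the small Δₜ gives little square-planar CFSE advantage, so four ligands adopt the sterically favoured tetrahedral geometry. → tetrahedral.
For [PtClI2(NH3)]^-: Summing ligand charges against the −1 overall charge gives an oxidation state of +2 for platinum. Pt sits in group 10, so the d-electron count is 10 − 2 = 8. A 5d d⁸ ion has a large crystal-field splitting; square planar leaves the high-energy d_{x²−y²} orbital empty and maximises CFSE. → square planar.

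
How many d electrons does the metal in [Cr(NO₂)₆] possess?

Each nitro (N-bound nitrite) is −1; balancing the 0 overall charge requires Cr(VI).
Chromium is a group-6 element; Cr(VI) is therefore d⁰.

d0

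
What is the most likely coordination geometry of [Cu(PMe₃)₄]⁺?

tetrahedral

Ligand charges: trimethylphosphine is neutral. With an overall charge of +1 the copper centre must be in the +1 oxidation state.
Copper is a group-11 element; Cu(I) is therefore d¹⁰.
With 4 monodentate ligands the coordination number is 4.
A d¹⁰ ion has no crystal-field stabilisation preference between square planar and tetrahedral, so four ligands adopt the sterically favoured tetrahedral geometry.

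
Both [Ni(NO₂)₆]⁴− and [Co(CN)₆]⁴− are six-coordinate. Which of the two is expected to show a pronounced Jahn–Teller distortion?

[Ni(NO₂)₆]⁴−: Summing ligand charges against the −4 overall charge gives an oxidation state of +2 for nickel. Nickel is a group-10 element; Ni(II) is therefore d⁸. The d⁸ configuration leaves the e_g set evenly filled (or empty) — no strong Jahn–Teller driving force.
[Co(CN)₆]⁴−: Summing ligand charges against the −4 overall charge gives an oxidation state of +2 for cobalt. Group 9 minus oxidation state 2 gives a d⁷ configuration. Cyanide is a strong-field ligand (high in the spectrochemical series) for a first-row metal, so the complex is low-spin. The t₂g⁶e_g¹ (low-spin) configuration has an unevenly filled e_g set; the Jahn–Teller theorem predicts a tetragonal distortion (typically axial elongation) to lift the degeneracy.

[Co(CN)₆]⁴−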